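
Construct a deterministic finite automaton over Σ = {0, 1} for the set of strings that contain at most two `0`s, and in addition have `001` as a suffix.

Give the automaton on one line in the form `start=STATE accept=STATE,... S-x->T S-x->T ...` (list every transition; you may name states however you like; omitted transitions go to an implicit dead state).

start=S0 accept=S4 S0-0->S1 S0-1->S0 S1-0->S2 S1-1->S3 S2-0->S3 S2-1->S4 S3-0->S3 S3-1->S3 S4-0->S3 S4-1->S3

Run two small machines in parallel and take their product. One (4 states) tracks the count of `0`s, saturating at 3; the other (4 states) tracks how much of the suffix `001` has currently been matched. Each combined state is a pair, one component from each; accept when both components accept. Minimizing collapses redundant product states.
With 5 states:
        0   1  
>  S0   S1  S0 
   S1   S2  S3 
   S2   S3  S4 
   S3   S3  S3 
 * S4   S3  S3 
(> = start, * = accepting)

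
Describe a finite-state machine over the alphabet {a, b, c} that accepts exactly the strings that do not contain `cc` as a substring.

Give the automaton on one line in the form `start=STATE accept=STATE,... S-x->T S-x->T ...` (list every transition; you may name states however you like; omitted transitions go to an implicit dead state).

This is the complement of 'contains `cc`'. Use the same substring-matching states — s0 through s2 holding how much of `cc` has just been matched — but flip the accepting set: everything except the trap s2 accepts.
With 3 states:
        a   b   c  
>* s0   s0  s0  s1 
 * s1   s0  s0  s2 
   s2   s2  s2  s2 
(> = start, * = accepting)

start=s0 accept=s0,s1 s0-a->s0 s0-b->s0 s0-c->s1 s1-a->s0 s1-b->s0 s1-c->s2 s2-a->s2 s2-b->s2 s2-c->s2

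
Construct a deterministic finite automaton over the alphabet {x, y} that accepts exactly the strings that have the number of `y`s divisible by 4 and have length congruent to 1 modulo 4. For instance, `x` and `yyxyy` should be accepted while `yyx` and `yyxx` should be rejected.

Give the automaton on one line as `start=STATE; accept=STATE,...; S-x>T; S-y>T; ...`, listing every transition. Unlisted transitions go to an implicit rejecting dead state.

Run two small machines in parallel and take their product. One (4 states) tracks the count of `y`s modulo 4; the other (4 states) tracks the input length modulo 4. Each combined state is a pair, one component from each; accept when both components accept.
16 states suffice.
          x    y  
>  s0     s1   s2 
 * s1     s3   s4 
   s2     s4   s5 
   s3     s6   s7 
   s4     s7   s8 
   s5     s8   s9 
   s6     s0  s10 
   s7    s10  s11 
   s8    s11  s12 
   s9    s12   s0 
   s10    s2  s13 
   s11   s13  s14 
   s12   s14   s1 
   s13    s5  s15 
   s14   s15   s3 
   s15    s9   s6 
(> = start, * = accepting)

start=s0; accept=s1; s0-x>s1; s0-y>s2; s1-x>s3; s1-y>s4; s2-x>s4; s2-y>s5; s3-x>s6; s3-y>s7; s4-x>s7; s4-y>s8; s5-x>s8; s5-y>s9; s6-x>s0; s6-y>s10; s7-x>s10; s7-y>s11; s8-x>s11; s8-y>s12; s9-x>s12; s9-y>s0; s10-x>s2; s10-y>s13; s11-x>s13; s11-y>s14; s12-x>s14; s12-y>s1; s13-x>s5; s13-y>s15; s14-x>s15; s14-y>s3; s15-x>s9; s15-y>s6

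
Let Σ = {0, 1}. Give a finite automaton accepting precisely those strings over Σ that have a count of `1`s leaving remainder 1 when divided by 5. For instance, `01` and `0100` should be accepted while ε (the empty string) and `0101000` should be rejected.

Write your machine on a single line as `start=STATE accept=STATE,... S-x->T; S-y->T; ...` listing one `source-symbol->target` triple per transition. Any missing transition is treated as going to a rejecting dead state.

Keep the running count of `1`s modulo 5: each `1` advances along the cycle q0 → q1 → q2 → q3 → q4 → q0 while other symbols loop. Accept at q1.
        0   1  
>  q0   q0  q1 
 * q1   q1  q2 
   q2   q2  q3 
   q3   q3  q4 
   q4   q4  q0 
(> = start, * = accepting)

start=q0; accept=q1; q0-0->q0; q0-1->q1; q1-0->q1; q1-1->q2; q2-0->q2; q2-1->q3; q3-0->q3; q3-1->q4; q4-0->q4; q4-1->q0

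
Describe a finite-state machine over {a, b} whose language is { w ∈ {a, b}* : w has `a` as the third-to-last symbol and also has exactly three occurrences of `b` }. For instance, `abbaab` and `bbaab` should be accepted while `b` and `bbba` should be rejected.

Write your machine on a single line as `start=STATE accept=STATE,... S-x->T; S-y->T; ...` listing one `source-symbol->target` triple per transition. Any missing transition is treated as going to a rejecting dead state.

Handle the two conditions separately and then intersect. One (15 states) tracks the last 3 symbols read; the other (5 states) tracks the count of `b`s, saturating at 4. Each combined state is a pair, one component from each; accept when both components accept. Minimizing collapses redundant product states.
A 16-state machine:
          a    b  
>  S0     S0   S1 
   S1     S2   S3 
   S2     S2   S4 
   S3     S5   S6 
   S4     S5   S7 
   S5     S8   S9 
   S6    S10  S11 
 * S7    S10  S11 
   S8     S8  S12 
   S9    S13  S11 
   S10   S14  S11 
   S11   S11  S11 
 * S12   S13  S11 
 * S13   S14  S11 
   S14   S15  S11 
 * S15   S15  S11 
(> = start, * = accepting)

start=S0; accept=S7,S12,S13,S15; S0-a->S0; S0-b->S1; S1-a->S2; S1-b->S3; S2-a->S2; S2-b->S4; S3-a->S5; S3-b->S6; S4-a->S5; S4-b->S7; S5-a->S8; S5-b->S9; S6-a->S10; S6-b->S11; S7-a->S10; S7-b->S11; S8-a->S8; S8-b->S12; S9-a->S13; S9-b->S11; S10-a->S14; S10-b->S11; S11-a->S11; S11-b->S11; S12-a->S13; S12-b->S11; S13-a->S14; S13-b->S11; S14-a->S15; S14-b->S11; S15-a->S15; S15-b->S11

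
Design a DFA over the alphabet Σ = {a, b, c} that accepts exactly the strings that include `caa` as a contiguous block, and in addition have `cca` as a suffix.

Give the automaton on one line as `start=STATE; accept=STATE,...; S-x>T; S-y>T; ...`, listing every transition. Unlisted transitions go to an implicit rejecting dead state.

Build one automaton per condition and run them in lockstep. One (4 states) tracks whether and how much of `caa` has been seen; the other (4 states) tracks how much of the suffix `cca` has currently been matched. Each combined state is a pair, one component from each; accept when both components accept.
With 9 states:
        a   b   c  
>  q0   q0  q0  q1 
   q1   q2  q0  q3 
   q2   q4  q0  q1 
   q3   q5  q0  q3 
   q4   q4  q4  q6 
   q5   q4  q0  q1 
   q6   q4  q4  q7 
   q7   q8  q4  q7 
 * q8   q4  q4  q6 
(> = start, * = accepting)

start=q0; accept=q8; q0-a>q0; q0-b>q0; q0-c>q1; q1-a>q2; q1-b>q0; q1-c>q3; q2-a>q4; q2-b>q0; q2-c>q1; q3-a>q5; q3-b>q0; q3-c>q3; q4-a>q4; q4-b>q4; q4-c>q6; q5-a>q4; q5-b>q0; q5-c>q1; q6-a>q4; q6-b>q4; q6-c>q7; q7-a>q8; q7-b>q4; q7-c>q7; q8-a>q4; q8-b>q4; q8-c>q6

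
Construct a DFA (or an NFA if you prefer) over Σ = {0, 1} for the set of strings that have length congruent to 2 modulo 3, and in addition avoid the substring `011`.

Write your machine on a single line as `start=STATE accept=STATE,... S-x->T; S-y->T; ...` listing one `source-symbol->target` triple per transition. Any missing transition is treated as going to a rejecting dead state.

start=q0; accept=q3,q4,q5; q0-0->q1; q0-1->q2; q1-0->q3; q1-1->q4; q2-0->q3; q2-1->q5; q3-0->q6; q3-1->q7; q4-0->q6; q4-1->q8; q5-0->q6; q5-1->q0; q6-0->q1; q6-1->q9; q7-0->q1; q7-1->q8; q8-0->q8; q8-1->q8; q9-0->q3; q9-1->q8

Run two small machines in parallel and take their product. The first has 3 states tracking the input length modulo 3; the second has 4 states tracking partial matches of the forbidden pattern `011`. A product state is a pair (one from each), accepting exactly when both do. Minimizing collapses redundant product states.
With 10 states:
        0   1  
>  q0   q1  q2 
   q1   q3  q4 
   q2   q3  q5 
 * q3   q6  q7 
 * q4   q6  q8 
 * q5   q6  q0 
   q6   q1  q9 
   q7   q1  q8 
   q8   q8  q8 
   q9   q3  q8 
(> = start, * = accepting)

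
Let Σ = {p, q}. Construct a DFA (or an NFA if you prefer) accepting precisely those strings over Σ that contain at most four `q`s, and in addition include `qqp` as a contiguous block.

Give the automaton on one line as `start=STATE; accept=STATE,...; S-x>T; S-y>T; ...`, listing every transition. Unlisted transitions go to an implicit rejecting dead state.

Build one automaton per condition and run them in lockstep. The first has 6 states tracking the count of `q`s, saturating at 5; the second has 4 states tracking whether and how much of `qqp` has been seen. A product state is a pair (one from each), accepting exactly when both do. Equivalent product states are then merged.
13 states suffice.
          p    q  
>  s0     s0   s1 
   s1     s2   s3 
   s2     s2   s4 
   s3     s5   s6 
   s4     s7   s6 
 * s5     s5   s8 
   s6     s8   s9 
   s7     s7  s10 
 * s8     s8  s11 
   s9    s11  s12 
   s10   s12   s9 
 * s11   s11  s12 
   s12   s12  s12 
(> = start, * = accepting)

start=s0; accept=s5,s8,s11; s0-p>s0; s0-q>s1; s1-p>s2; s1-q>s3; s2-p>s2; s2-q>s4; s3-p>s5; s3-q>s6; s4-p>s7; s4-q>s6; s5-p>s5; s5-q>s8; s6-p>s8; s6-q>s9; s7-p>s7; s7-q>s10; s8-p>s8; s8-q>s11; s9-p>s11; s9-q>s12; s10-p>s12; s10-q>s9; s11-p>s11; s11-q>s12; s12-p>s12; s12-q>s12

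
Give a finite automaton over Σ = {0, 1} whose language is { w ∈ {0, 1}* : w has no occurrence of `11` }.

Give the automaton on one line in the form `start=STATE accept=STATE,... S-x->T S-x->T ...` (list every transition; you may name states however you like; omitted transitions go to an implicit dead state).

start=S0 accept=S0,S1 S0-0->S0 S0-1->S1 S1-0->S0 S1-1->S2 S2-0->S2 S2-1->S2

Track partial matches of the forbidden pattern `11`. State S2 is a dead state reached once `11` has occurred; every other state accepts. S0 means no part of `11` is currently matched.
3 states suffice.
        0   1  
>* S0   S0  S1 
 * S1   S0  S2 
   S2   S2  S2 
(> = start, * = accepting)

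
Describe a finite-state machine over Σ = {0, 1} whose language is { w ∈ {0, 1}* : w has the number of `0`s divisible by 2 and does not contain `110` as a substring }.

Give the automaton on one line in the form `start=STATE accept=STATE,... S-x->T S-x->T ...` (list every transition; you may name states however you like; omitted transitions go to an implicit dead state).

start=S0 accept=S0,S2,S4 S0-0->S1 S0-1->S2 S1-0->S0 S1-1->S3 S2-0->S1 S2-1->S4 S3-0->S0 S3-1->S5 S4-0->S5 S4-1->S4 S5-0->S5 S5-1->S5

Run two small machines in parallel and take their product. One (2 states) tracks the count of `0`s modulo 2; the other (4 states) tracks partial matches of the forbidden pattern `110`. Each combined state is a pair, one component from each; accept when both components accept. After merging equivalent states the machine shrinks.
6 states suffice.
        0   1  
>* S0   S1  S2 
   S1   S0  S3 
 * S2   S1  S4 
   S3   S0  S5 
 * S4   S5  S4 
   S5   S5  S5 
(> = start, * = accepting)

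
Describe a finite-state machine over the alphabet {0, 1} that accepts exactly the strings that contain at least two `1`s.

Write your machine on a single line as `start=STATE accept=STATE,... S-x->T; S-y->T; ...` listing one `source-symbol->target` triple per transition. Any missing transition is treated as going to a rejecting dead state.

Only the number of `1`s matters, and only up to 3. Make a chain s0 → s1 → s2 → s3 advanced by each `1` (with s3 absorbing); every other symbol self-loops. The accepting set is {s2, s3}.
With 4 states:
        0   1  
>  s0   s0  s1 
   s1   s1  s2 
 * s2   s2  s3 
 * s3   s3  s3 
(> = start, * = accepting)

start=s0; accept=s2,s3; s0-0->s0; s0-1->s1; s1-0->s1; s1-1->s2; s2-0->s2; s2-1->s3; s3-0->s3; s3-1->s3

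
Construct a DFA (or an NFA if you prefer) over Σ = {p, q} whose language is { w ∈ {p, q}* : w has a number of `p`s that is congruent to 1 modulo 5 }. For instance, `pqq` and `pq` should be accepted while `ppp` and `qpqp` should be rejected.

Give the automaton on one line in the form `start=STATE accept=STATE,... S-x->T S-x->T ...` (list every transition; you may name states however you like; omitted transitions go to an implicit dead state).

Keep the running count of `p`s modulo 5: each `p` advances along the cycle s0 → s1 → s2 → s3 → s4 → s0 while other symbols loop. Accept at s1.
With 5 states:
        p   q  
>  s0   s1  s0 
 * s1   s2  s1 
   s2   s3  s2 
   s3   s4  s3 
   s4   s0  s4 
(> = start, * = accepting)

start=s0 accept=s1 s0-p->s1 s0-q->s0 s1-p->s2 s1-q->s1 s2-p->s3 s2-q->s2 s3-p->s4 s3-q->s3 s4-p->s0 s4-q->s4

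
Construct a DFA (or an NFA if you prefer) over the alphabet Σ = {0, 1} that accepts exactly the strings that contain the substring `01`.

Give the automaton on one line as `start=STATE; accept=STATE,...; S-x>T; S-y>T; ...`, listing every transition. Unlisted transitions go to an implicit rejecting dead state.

start=q0; accept=q2; q0-0>q1; q0-1>q0; q1-0>q1; q1-1>q2; q2-0>q2; q2-1>q2

States q0..q1 record the length of the longest prefix of `01` that matches the current input suffix. Reaching q2 means `01` has been seen, and we stay there forever. Accept from q2.
3 states suffice.
        0   1  
>  q0   q1  q0 
   q1   q1  q2 
 * q2   q2  q2 
(> = start, * = accepting)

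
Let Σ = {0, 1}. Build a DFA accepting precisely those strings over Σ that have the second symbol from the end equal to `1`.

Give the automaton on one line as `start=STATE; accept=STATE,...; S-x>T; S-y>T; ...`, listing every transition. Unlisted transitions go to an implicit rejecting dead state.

A DFA must remember the last 2 symbols (since which symbol is second-to-last isn't known until the input ends). Use one state per possible window of the last ≤2 symbols; accept from those whose window starts with `1`.
A 7-state machine:
        0   1  
>  S0   S1  S2 
   S1   S3  S4 
   S2   S5  S6 
   S3   S3  S4 
   S4   S5  S6 
 * S5   S3  S4 
 * S6   S5  S6 
(> = start, * = accepting)

start=S0; accept=S5,S6; S0-0>S1; S0-1>S2; S1-0>S3; S1-1>S4; S2-0>S5; S2-1>S6; S3-0>S3; S3-1>S4; S4-0>S5; S4-1>S6; S5-0>S3; S5-1>S4; S6-0>S5; S6-1>S6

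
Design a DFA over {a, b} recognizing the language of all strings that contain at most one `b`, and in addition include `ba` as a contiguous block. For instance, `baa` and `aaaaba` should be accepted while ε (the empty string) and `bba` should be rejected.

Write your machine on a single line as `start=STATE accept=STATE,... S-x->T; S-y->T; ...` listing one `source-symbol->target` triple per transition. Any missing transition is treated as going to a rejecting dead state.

start=q0; accept=q2; q0-a->q0; q0-b->q1; q1-a->q2; q1-b->q3; q2-a->q2; q2-b->q3; q3-a->q3; q3-b->q3

Handle the two conditions separately and then intersect. The first has 3 states tracking the count of `b`s, saturating at 2; the second has 3 states tracking whether and how much of `ba` has been seen. A product state is a pair (one from each), accepting exactly when both do. Equivalent product states are then merged.
        a   b  
>  q0   q0  q1 
   q1   q2  q3 
 * q2   q2  q3 
   q3   q3  q3 
(> = start, * = accepting)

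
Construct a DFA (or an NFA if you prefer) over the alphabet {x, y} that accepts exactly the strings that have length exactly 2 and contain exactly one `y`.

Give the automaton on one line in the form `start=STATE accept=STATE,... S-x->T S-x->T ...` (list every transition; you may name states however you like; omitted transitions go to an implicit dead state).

Run two small machines in parallel and take their product. The first has 4 states tracking the input length, saturating at 3; the second has 3 states tracking the count of `y`s, saturating at 2. A product state is a pair (one from each), accepting exactly when both do. After merging equivalent states the machine shrinks.
A 5-state machine:
        x   y  
>  q0   q1  q2 
   q1   q3  q4 
   q2   q4  q3 
   q3   q3  q3 
 * q4   q3  q3 
(> = start, * = accepting)

start=q0 accept=q4 q0-x->q1 q0-y->q2 q1-x->q3 q1-y->q4 q2-x->q4 q2-y->q3 q3-x->q3 q3-y->q3 q4-x->q3 q4-y->q3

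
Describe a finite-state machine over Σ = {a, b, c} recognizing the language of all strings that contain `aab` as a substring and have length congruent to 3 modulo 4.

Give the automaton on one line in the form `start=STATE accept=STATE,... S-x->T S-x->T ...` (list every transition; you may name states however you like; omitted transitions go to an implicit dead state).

Build one automaton per condition and run them in lockstep. One (4 states) tracks whether and how much of `aab` has been seen; the other (4 states) tracks the input length modulo 4. Each combined state is a pair, one component from each; accept when both components accept.
A 16-state machine:
          a    b    c  
>  q0     q1   q2   q2 
   q1     q3   q4   q4 
   q2     q5   q4   q4 
   q3     q6   q7   q8 
   q4     q9   q8   q8 
   q5     q6   q8   q8 
   q6    q10  q11   q0 
 * q7    q11  q11  q11 
   q8    q12   q0   q0 
   q9    q10   q0   q0 
   q10   q13  q14   q2 
   q11   q14  q14  q14 
   q12   q13   q2   q2 
   q13    q3  q15   q4 
   q14   q15  q15  q15 
   q15    q7   q7   q7 
(> = start, * = accepting)

start=q0 accept=q7 q0-a->q1 q0-b->q2 q0-c->q2 q1-a->q3 q1-b->q4 q1-c->q4 q2-a->q5 q2-b->q4 q2-c->q4 q3-a->q6 q3-b->q7 q3-c->q8 q4-a->q9 q4-b->q8 q4-c->q8 q5-a->q6 q5-b->q8 q5-c->q8 q6-a->q10 q6-b->q11 q6-c->q0 q7-a->q11 q7-b->q11 q7-c->q11 q8-a->q12 q8-b->q0 q8-c->q0 q9-a->q10 q9-b->q0 q9-c->q0 q10-a->q13 q10-b->q14 q10-c->q2 q11-a->q14 q11-b->q14 q11-c->q14 q12-a->q13 q12-b->q2 q12-c->q2 q13-a->q3 q13-b->q15 q13-c->q4 q14-a->q15 q14-b->q15 q14-c->q15 q15-a->q7 q15-b->q7 q15-c->q7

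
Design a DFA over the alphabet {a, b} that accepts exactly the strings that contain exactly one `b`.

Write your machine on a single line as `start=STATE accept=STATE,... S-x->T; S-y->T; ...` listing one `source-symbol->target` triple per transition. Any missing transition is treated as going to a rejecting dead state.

start=S0; accept=S1; S0-a->S0; S0-b->S1; S1-a->S1; S1-b->S2; S2-a->S2; S2-b->S2

Only the number of `b`s matters, and only up to 2. Make a chain S0 → S1 → S2 advanced by each `b` (with S2 absorbing); every other symbol self-loops. The accepting set is {S1}.
3 states suffice.
        a   b  
>  S0   S0  S1 
 * S1   S1  S2 
   S2   S2  S2 
(> = start, * = accepting)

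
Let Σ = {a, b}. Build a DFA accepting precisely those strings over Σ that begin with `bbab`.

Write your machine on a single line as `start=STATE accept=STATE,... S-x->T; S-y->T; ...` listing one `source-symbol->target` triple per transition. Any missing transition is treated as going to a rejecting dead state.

Check the first 4 symbols one by one: q0 through q3 record how many have matched `bbab` so far; any wrong symbol goes to the dead state q5. After all 4 match we enter the accepting sink q4.
6 states suffice.
        a   b  
>  q0   q5  q1 
   q1   q5  q2 
   q2   q3  q5 
   q3   q5  q4 
 * q4   q4  q4 
   q5   q5  q5 
(> = start, * = accepting)

start=q0; accept=q4; q0-a->q5; q0-b->q1; q1-a->q5; q1-b->q2; q2-a->q3; q2-b->q5; q3-a->q5; q3-b->q4; q4-a->q4; q4-b->q4; q5-a->q5; q5-b->q5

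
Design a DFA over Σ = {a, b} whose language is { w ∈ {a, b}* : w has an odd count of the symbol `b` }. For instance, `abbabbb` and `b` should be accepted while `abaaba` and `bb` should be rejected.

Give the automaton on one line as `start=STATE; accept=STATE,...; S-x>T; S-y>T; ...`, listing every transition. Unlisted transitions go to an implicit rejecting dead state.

Keep the running count of `b`s modulo 2: each `b` advances along the cycle S0 → S1 → S0 while other symbols loop. Accept at S1.
        a   b  
>  S0   S0  S1 
 * S1   S1  S0 
(> = start, * = accepting)

start=S0; accept=S1; S0-a>S0; S0-b>S1; S1-a>S1; S1-b>S0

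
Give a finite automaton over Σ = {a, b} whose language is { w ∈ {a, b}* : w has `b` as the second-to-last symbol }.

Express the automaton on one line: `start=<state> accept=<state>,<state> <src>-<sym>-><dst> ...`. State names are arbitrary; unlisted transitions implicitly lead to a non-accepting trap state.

A DFA must remember the last 2 symbols (since which symbol is second-to-last isn't known until the input ends). Use one state per possible window of the last ≤2 symbols; accept from those whose window starts with `b`.
With 7 states:
        a   b  
>  s0   s1  s2 
   s1   s3  s4 
   s2   s5  s6 
   s3   s3  s4 
   s4   s5  s6 
 * s5   s3  s4 
 * s6   s5  s6 
(> = start, * = accepting)

start=s0 accept=s5,s6 s0-a->s1 s0-b->s2 s1-a->s3 s1-b->s4 s2-a->s5 s2-b->s6 s3-a->s3 s3-b->s4 s4-a->s5 s4-b->s6 s5-a->s3 s5-b->s4 s6-a->s5 s6-b->s6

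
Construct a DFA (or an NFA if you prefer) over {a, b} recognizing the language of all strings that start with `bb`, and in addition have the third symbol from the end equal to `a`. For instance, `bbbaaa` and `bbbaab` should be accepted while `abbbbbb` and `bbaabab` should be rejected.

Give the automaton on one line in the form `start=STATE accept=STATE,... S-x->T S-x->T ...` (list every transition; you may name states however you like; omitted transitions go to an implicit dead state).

Run two small machines in parallel and take their product. The first has 4 states tracking whether the input so far still matches the prefix `bb`; the second has 15 states tracking the last 3 symbols read. A product state is a pair (one from each), accepting exactly when both do. Equivalent product states are then merged.
With 11 states:
          a    b  
>  q0     q1   q2 
   q1     q1   q1 
   q2     q1   q3 
   q3     q4   q3 
   q4     q5   q6 
   q5     q7   q8 
   q6     q9  q10 
 * q7     q7   q8 
 * q8     q9  q10 
 * q9     q5   q6 
 * q10    q4   q3 
(> = start, * = accepting)

start=q0 accept=q7,q8,q9,q10 q0-a->q1 q0-b->q2 q1-a->q1 q1-b->q1 q2-a->q1 q2-b->q3 q3-a->q4 q3-b->q3 q4-a->q5 q4-b->q6 q5-a->q7 q5-b->q8 q6-a->q9 q6-b->q10 q7-a->q7 q7-b->q8 q8-a->q9 q8-b->q10 q9-a->q5 q9-b->q6 q10-a->q4 q10-b->q3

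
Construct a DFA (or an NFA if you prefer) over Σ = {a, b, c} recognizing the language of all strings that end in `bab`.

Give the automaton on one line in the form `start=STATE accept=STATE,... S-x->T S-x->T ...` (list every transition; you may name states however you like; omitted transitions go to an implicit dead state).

start=S0 accept=S3 S0-a->S0 S0-b->S1 S0-c->S0 S1-a->S2 S1-b->S1 S1-c->S0 S2-a->S0 S2-b->S3 S2-c->S0 S3-a->S2 S3-b->S1 S3-c->S0

Remember how much of `bab` the current input suffix matches. State S0 means no match yet; S1 means the last symbol is `b`; S2 means the last 2 symbols are `ba`; S3 means the last 3 symbols are `bab`. Only S3 accepts. On a mismatch, fall back to the longest proper suffix that is still a prefix of `bab`.
With 4 states:
        a   b   c  
>  S0   S0  S1  S0 
   S1   S2  S1  S0 
   S2   S0  S3  S0 
 * S3   S2  S1  S0 
(> = start, * = accepting)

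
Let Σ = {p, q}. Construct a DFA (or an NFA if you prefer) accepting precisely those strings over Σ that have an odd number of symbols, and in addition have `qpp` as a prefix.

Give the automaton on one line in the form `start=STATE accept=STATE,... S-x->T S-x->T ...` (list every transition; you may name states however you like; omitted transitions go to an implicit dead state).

start=A accept=E A-p->B A-q->C B-p->B B-q->B C-p->D C-q->B D-p->E D-q->B E-p->F E-q->F F-p->E F-q->E

Build one automaton per condition and run them in lockstep. The first has 2 states tracking the input length modulo 2; the second has 5 states tracking whether the input so far still matches the prefix `qpp`. A product state is a pair (one from each), accepting exactly when both do. Minimizing collapses redundant product states.
       p  q 
>  A   B  C 
   B   B  B 
   C   D  B 
   D   E  B 
 * E   F  F 
   F   E  E 
(> = start, * = accepting)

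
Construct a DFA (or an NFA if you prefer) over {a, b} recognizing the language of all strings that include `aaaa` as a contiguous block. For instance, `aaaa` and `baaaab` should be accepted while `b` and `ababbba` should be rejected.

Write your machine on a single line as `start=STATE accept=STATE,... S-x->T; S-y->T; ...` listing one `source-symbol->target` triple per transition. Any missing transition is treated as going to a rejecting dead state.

start=S0; accept=S4; S0-a->S1; S0-b->S0; S1-a->S2; S1-b->S0; S2-a->S3; S2-b->S0; S3-a->S4; S3-b->S0; S4-a->S4; S4-b->S4

States S0..S3 record the length of the longest prefix of `aaaa` that matches the current input suffix. Reaching S4 means `aaaa` has been seen, and we stay there forever. Accept from S4.
5 states suffice.
        a   b  
>  S0   S1  S0 
   S1   S2  S0 
   S2   S3  S0 
   S3   S4  S0 
 * S4   S4  S4 
(> = start, * = accepting)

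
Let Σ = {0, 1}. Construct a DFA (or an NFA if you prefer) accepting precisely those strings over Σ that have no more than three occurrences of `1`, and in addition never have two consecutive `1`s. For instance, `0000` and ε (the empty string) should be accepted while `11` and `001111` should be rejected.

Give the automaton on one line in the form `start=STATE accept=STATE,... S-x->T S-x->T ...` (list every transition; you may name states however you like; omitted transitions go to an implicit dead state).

start=s0 accept=s0,s1,s2,s4,s5,s6 s0-0->s0 s0-1->s1 s1-0->s2 s1-1->s3 s2-0->s2 s2-1->s4 s3-0->s3 s3-1->s3 s4-0->s5 s4-1->s3 s5-0->s5 s5-1->s6 s6-0->s6 s6-1->s3

Run two small machines in parallel and take their product. One (5 states) tracks the count of `1`s, saturating at 4; the other (3 states) tracks partial matches of the forbidden pattern `11`. Each combined state is a pair, one component from each; accept when both components accept. Equivalent product states are then merged.
A 7-state machine:
        0   1  
>* s0   s0  s1 
 * s1   s2  s3 
 * s2   s2  s4 
   s3   s3  s3 
 * s4   s5  s3 
 * s5   s5  s6 
 * s6   s6  s3 
(> = start, * = accepting)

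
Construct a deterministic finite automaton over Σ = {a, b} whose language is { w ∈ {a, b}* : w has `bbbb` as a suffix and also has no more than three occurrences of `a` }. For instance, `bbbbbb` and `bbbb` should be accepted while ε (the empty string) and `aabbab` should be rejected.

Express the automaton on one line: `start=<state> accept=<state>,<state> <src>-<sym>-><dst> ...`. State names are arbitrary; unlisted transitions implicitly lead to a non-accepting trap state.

start=s0 accept=s14,s17,s19,s20 s0-a->s1 s0-b->s2 s1-a->s3 s1-b->s4 s2-a->s1 s2-b->s5 s3-a->s6 s3-b->s7 s4-a->s3 s4-b->s8 s5-a->s1 s5-b->s9 s6-a->s10 s6-b->s11 s7-a->s6 s7-b->s12 s8-a->s3 s8-b->s13 s9-a->s1 s9-b->s14 s10-a->s10 s10-b->s10 s11-a->s10 s11-b->s15 s12-a->s6 s12-b->s16 s13-a->s3 s13-b->s17 s14-a->s1 s14-b->s14 s15-a->s10 s15-b->s18 s16-a->s6 s16-b->s19 s17-a->s3 s17-b->s17 s18-a->s10 s18-b->s20 s19-a->s6 s19-b->s19 s20-a->s10 s20-b->s20

Run two small machines in parallel and take their product. One (5 states) tracks how much of the suffix `bbbb` has currently been matched; the other (5 states) tracks the count of `a`s, saturating at 4. Each combined state is a pair, one component from each; accept when both components accept. Minimizing collapses redundant product states.
21 states suffice.
          a    b  
>  s0     s1   s2 
   s1     s3   s4 
   s2     s1   s5 
   s3     s6   s7 
   s4     s3   s8 
   s5     s1   s9 
   s6    s10  s11 
   s7     s6  s12 
   s8     s3  s13 
   s9     s1  s14 
   s10   s10  s10 
   s11   s10  s15 
   s12    s6  s16 
   s13    s3  s17 
 * s14    s1  s14 
   s15   s10  s18 
   s16    s6  s19 
 * s17    s3  s17 
   s18   s10  s20 
 * s19    s6  s19 
 * s20   s10  s20 
(> = start, * = accepting)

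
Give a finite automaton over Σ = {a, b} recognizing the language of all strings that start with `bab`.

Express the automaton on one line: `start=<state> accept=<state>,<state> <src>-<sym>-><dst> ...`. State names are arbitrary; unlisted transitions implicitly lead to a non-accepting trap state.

start=q0 accept=q3 q0-a->q4 q0-b->q1 q1-a->q2 q1-b->q4 q2-a->q4 q2-b->q3 q3-a->q3 q3-b->q3 q4-a->q4 q4-b->q4

Walk along `bab` while the input agrees: from q0 take `b` to q1, and so on. Any deviation drops to the rejecting sink q4. Once q3 is reached the prefix is confirmed and every continuation is accepted.
        a   b  
>  q0   q4  q1 
   q1   q2  q4 
   q2   q4  q3 
 * q3   q3  q3 
   q4   q4  q4 
(> = start, * = accepting)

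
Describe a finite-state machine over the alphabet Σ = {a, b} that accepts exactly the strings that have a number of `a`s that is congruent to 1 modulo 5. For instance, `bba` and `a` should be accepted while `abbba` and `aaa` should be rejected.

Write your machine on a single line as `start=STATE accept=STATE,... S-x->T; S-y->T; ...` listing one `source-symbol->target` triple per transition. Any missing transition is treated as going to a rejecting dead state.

Keep the running count of `a`s modulo 5: each `a` advances along the cycle S0 → S1 → S2 → S3 → S4 → S0 while other symbols loop. Accept at S1.
With 5 states:
        a   b  
>  S0   S1  S0 
 * S1   S2  S1 
   S2   S3  S2 
   S3   S4  S3 
   S4   S0  S4 
(> = start, * = accepting)

start=S0; accept=S1; S0-a->S1; S0-b->S0; S1-a->S2; S1-b->S1; S2-a->S3; S2-b->S2; S3-a->S4; S3-b->S3; S4-a->S0; S4-b->S4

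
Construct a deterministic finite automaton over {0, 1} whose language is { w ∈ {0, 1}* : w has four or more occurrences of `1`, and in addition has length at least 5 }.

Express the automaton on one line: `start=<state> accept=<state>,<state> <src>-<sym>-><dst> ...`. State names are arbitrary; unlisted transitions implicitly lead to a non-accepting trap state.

Run two small machines in parallel and take their product. The first has 6 states tracking the count of `1`s, saturating at 5; the second has 7 states tracking the input length, saturating at 6. A product state is a pair (one from each), accepting exactly when both do. Equivalent product states are then merged.
10 states suffice.
       0  1 
>  A   B  C 
   B   B  D 
   C   D  E 
   D   D  F 
   E   F  G 
   F   F  H 
   G   H  I 
   H   H  J 
   I   J  J 
 * J   J  J 
(> = start, * = accepting)

start=A accept=J A-0->B A-1->C B-0->B B-1->D C-0->D C-1->E D-0->D D-1->F E-0->F E-1->G F-0->F F-1->H G-0->H G-1->I H-0->H H-1->J I-0->J I-1->J J-0->J J-1->J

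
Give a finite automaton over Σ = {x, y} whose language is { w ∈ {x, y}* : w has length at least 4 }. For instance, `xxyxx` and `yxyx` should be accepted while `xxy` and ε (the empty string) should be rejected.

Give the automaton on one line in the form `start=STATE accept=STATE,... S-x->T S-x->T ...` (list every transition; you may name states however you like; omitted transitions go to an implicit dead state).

start=s0 accept=s4,s5 s0-x->s1 s0-y->s1 s1-x->s2 s1-y->s2 s2-x->s3 s2-y->s3 s3-x->s4 s3-y->s4 s4-x->s5 s4-y->s5 s5-x->s5 s5-y->s5

We only need to distinguish lengths 0, 1, …, 4, and '>4'. Chain s0 → s1 → s2 → s3 → s4 → s5 on every symbol, with s5 looping. Accepting states: {s4, s5}.
With 6 states:
        x   y  
>  s0   s1  s1 
   s1   s2  s2 
   s2   s3  s3 
   s3   s4  s4 
 * s4   s5  s5 
 * s5   s5  s5 
(> = start, * = accepting)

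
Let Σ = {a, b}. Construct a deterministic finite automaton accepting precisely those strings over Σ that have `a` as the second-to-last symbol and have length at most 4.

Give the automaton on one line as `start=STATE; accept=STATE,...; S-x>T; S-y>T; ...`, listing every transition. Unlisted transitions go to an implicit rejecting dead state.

Build one automaton per condition and run them in lockstep. One (7 states) tracks the last 2 symbols read; the other (6 states) tracks the input length, saturating at 5. Each combined state is a pair, one component from each; accept when both components accept.
With 19 states:
          a    b  
>  q0     q1   q2 
   q1     q3   q4 
   q2     q5   q6 
 * q3     q7   q8 
 * q4     q9  q10 
   q5     q7   q8 
   q6     q9  q10 
 * q7    q11  q12 
 * q8    q13  q14 
   q9    q11  q12 
   q10   q13  q14 
 * q11   q15  q16 
 * q12   q17  q18 
   q13   q15  q16 
   q14   q17  q18 
   q15   q15  q16 
   q16   q17  q18 
   q17   q15  q16 
   q18   q17  q18 
(> = start, * = accepting)

start=q0; accept=q3,q4,q7,q8,q11,q12; q0-a>q1; q0-b>q2; q1-a>q3; q1-b>q4; q2-a>q5; q2-b>q6; q3-a>q7; q3-b>q8; q4-a>q9; q4-b>q10; q5-a>q7; q5-b>q8; q6-a>q9; q6-b>q10; q7-a>q11; q7-b>q12; q8-a>q13; q8-b>q14; q9-a>q11; q9-b>q12; q10-a>q13; q10-b>q14; q11-a>q15; q11-b>q16; q12-a>q17; q12-b>q18; q13-a>q15; q13-b>q16; q14-a>q17; q14-b>q18; q15-a>q15; q15-b>q16; q16-a>q17; q16-b>q18; q17-a>q15; q17-b>q16; q18-a>q17; q18-b>q18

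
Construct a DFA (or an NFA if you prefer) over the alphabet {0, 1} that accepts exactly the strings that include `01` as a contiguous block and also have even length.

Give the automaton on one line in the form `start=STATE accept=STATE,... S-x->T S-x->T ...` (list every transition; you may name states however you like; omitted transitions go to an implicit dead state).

start=q0 accept=q4 q0-0->q1 q0-1->q2 q1-0->q3 q1-1->q4 q2-0->q3 q2-1->q0 q3-0->q1 q3-1->q5 q4-0->q5 q4-1->q5 q5-0->q4 q5-1->q4

Run two small machines in parallel and take their product. The first has 3 states tracking whether and how much of `01` has been seen; the second has 2 states tracking the input length modulo 2. A product state is a pair (one from each), accepting exactly when both do.
        0   1  
>  q0   q1  q2 
   q1   q3  q4 
   q2   q3  q0 
   q3   q1  q5 
 * q4   q5  q5 
   q5   q4  q4 
(> = start, * = accepting)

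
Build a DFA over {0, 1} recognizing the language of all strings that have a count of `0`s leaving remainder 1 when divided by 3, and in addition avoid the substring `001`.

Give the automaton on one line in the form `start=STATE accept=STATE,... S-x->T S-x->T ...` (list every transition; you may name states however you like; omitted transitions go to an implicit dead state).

start=s0 accept=s1,s3,s7 s0-0->s1 s0-1->s0 s1-0->s2 s1-1->s3 s2-0->s4 s2-1->s5 s3-0->s6 s3-1->s3 s4-0->s7 s4-1->s5 s5-0->s5 s5-1->s5 s6-0->s4 s6-1->s8 s7-0->s2 s7-1->s5 s8-0->s9 s8-1->s8 s9-0->s7 s9-1->s0

Run two small machines in parallel and take their product. The first has 3 states tracking the count of `0`s modulo 3; the second has 4 states tracking partial matches of the forbidden pattern `001`. A product state is a pair (one from each), accepting exactly when both do. Minimizing collapses redundant product states.
10 states suffice.
        0   1  
>  s0   s1  s0 
 * s1   s2  s3 
   s2   s4  s5 
 * s3   s6  s3 
   s4   s7  s5 
   s5   s5  s5 
   s6   s4  s8 
 * s7   s2  s5 
   s8   s9  s8 
   s9   s7  s0 
(> = start, * = accepting)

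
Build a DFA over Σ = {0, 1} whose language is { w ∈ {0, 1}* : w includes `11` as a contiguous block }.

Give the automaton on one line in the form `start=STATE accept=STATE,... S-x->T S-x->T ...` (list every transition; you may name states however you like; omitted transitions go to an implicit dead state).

Track how much of `11` has been matched so far: state A is no progress, C is the absorbing accept state reached once `11` has occurred. Intermediate states record partial matches; on a mismatch, fall back to the longest reusable overlap.
A 3-state machine:
       0  1 
>  A   A  B 
   B   A  C 
 * C   C  C 
(> = start, * = accepting)

start=A accept=C A-0->A A-1->B B-0->A B-1->C C-0->C C-1->C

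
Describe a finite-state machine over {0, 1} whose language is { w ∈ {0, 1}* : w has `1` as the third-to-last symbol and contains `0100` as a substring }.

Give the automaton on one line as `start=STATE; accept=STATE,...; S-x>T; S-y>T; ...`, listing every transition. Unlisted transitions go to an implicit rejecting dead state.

Run two small machines in parallel and take their product. The first has 15 states tracking the last 3 symbols read; the second has 5 states tracking whether and how much of `0100` has been seen. A product state is a pair (one from each), accepting exactly when both do. After merging equivalent states the machine shrinks.
12 states suffice.
       0  1 
>  A   B  A 
   B   B  C 
   C   D  A 
   D   E  C 
 * E   F  G 
   F   F  G 
   G   H  I 
   H   E  J 
   I   K  L 
 * J   H  I 
 * K   E  J 
 * L   K  L 
(> = start, * = accepting)

start=A; accept=E,J,K,L; A-0>B; A-1>A; B-0>B; B-1>C; C-0>D; C-1>A; D-0>E; D-1>C; E-0>F; E-1>G; F-0>F; F-1>G; G-0>H; G-1>I; H-0>E; H-1>J; I-0>K; I-1>L; J-0>H; J-1>I; K-0>E; K-1>J; L-0>K; L-1>L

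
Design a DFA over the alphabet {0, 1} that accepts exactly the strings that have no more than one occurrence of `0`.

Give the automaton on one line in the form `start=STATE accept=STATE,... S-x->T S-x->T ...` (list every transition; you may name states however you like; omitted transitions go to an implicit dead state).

Count `0`s, saturating at 2: state q0 means no `0` yet, q1 means one `0` seen, q2 means more than one. Each `0` increments (capped at q2); other symbols loop. Accept from {q0, q1}.
A 3-state machine:
        0   1  
>* q0   q1  q0 
 * q1   q2  q1 
   q2   q2  q2 
(> = start, * = accepting)

start=q0 accept=q0,q1 q0-0->q1 q0-1->q0 q1-0->q2 q1-1->q1 q2-0->q2 q2-1->q2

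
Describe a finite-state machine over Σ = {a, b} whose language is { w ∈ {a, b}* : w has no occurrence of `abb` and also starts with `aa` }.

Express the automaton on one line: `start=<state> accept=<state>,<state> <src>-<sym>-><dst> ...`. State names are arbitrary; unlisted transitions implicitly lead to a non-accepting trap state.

start=S0 accept=S3,S4 S0-a->S1 S0-b->S2 S1-a->S3 S1-b->S2 S2-a->S2 S2-b->S2 S3-a->S3 S3-b->S4 S4-a->S3 S4-b->S2

Run two small machines in parallel and take their product. The first has 4 states tracking partial matches of the forbidden pattern `abb`; the second has 4 states tracking whether the input so far still matches the prefix `aa`. A product state is a pair (one from each), accepting exactly when both do. Minimizing collapses redundant product states.
With 5 states:
        a   b  
>  S0   S1  S2 
   S1   S3  S2 
   S2   S2  S2 
 * S3   S3  S4 
 * S4   S3  S2 
(> = start, * = accepting)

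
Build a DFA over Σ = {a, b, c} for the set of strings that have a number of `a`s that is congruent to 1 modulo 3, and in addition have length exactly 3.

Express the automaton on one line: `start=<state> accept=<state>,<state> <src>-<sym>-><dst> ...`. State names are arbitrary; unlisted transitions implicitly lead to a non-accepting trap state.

start=S0 accept=S6 S0-a->S1 S0-b->S2 S0-c->S2 S1-a->S3 S1-b->S4 S1-c->S4 S2-a->S4 S2-b->S5 S2-c->S5 S3-a->S3 S3-b->S3 S3-c->S3 S4-a->S3 S4-b->S6 S4-c->S6 S5-a->S6 S5-b->S3 S5-c->S3 S6-a->S3 S6-b->S3 S6-c->S3

Build one automaton per condition and run them in lockstep. One (3 states) tracks the count of `a`s modulo 3; the other (5 states) tracks the input length, saturating at 4. Each combined state is a pair, one component from each; accept when both components accept. Minimizing collapses redundant product states.
With 7 states:
        a   b   c  
>  S0   S1  S2  S2 
   S1   S3  S4  S4 
   S2   S4  S5  S5 
   S3   S3  S3  S3 
   S4   S3  S6  S6 
   S5   S6  S3  S3 
 * S6   S3  S3  S3 
(> = start, * = accepting)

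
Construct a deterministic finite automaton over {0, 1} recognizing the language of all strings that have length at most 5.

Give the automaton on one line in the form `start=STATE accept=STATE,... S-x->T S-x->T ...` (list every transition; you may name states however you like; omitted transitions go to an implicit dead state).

We only need to distinguish lengths 0, 1, …, 5, and '>5'. Chain q0 → q1 → q2 → q3 → q4 → q5 → q6 on every symbol, with q6 looping. Accepting states: {q0, q1, q2, q3, q4, q5}.
        0   1  
>* q0   q1  q1 
 * q1   q2  q2 
 * q2   q3  q3 
 * q3   q4  q4 
 * q4   q5  q5 
 * q5   q6  q6 
   q6   q6  q6 
(> = start, * = accepting)

start=q0 accept=q0,q1,q2,q3,q4,q5 q0-0->q1 q0-1->q1 q1-0->q2 q1-1->q2 q2-0->q3 q2-1->q3 q3-0->q4 q3-1->q4 q4-0->q5 q4-1->q5 q5-0->q6 q5-1->q6 q6-0->q6 q6-1->q6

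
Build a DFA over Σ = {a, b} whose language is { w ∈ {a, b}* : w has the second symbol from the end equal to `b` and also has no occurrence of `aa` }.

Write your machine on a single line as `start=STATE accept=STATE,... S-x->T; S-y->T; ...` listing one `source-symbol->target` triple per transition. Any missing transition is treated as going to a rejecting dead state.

Build one automaton per condition and run them in lockstep. The first has 7 states tracking the last 2 symbols read; the second has 3 states tracking partial matches of the forbidden pattern `aa`. A product state is a pair (one from each), accepting exactly when both do.
10 states suffice.
        a   b  
>  q0   q1  q2 
   q1   q3  q4 
   q2   q5  q6 
   q3   q3  q7 
   q4   q5  q6 
 * q5   q3  q4 
 * q6   q5  q6 
   q7   q8  q9 
   q8   q3  q7 
   q9   q8  q9 
(> = start, * = accepting)

start=q0; accept=q5,q6; q0-a->q1; q0-b->q2; q1-a->q3; q1-b->q4; q2-a->q5; q2-b->q6; q3-a->q3; q3-b->q7; q4-a->q5; q4-b->q6; q5-a->q3; q5-b->q4; q6-a->q5; q6-b->q6; q7-a->q8; q7-b->q9; q8-a->q3; q8-b->q7; q9-a->q8; q9-b->q9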